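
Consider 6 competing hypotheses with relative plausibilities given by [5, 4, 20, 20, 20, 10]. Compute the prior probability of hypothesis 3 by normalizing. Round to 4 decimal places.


Sum of weights = 5 + 4 + 20 + 20 + 20 + 10 = 79
Normalized prior for H3 = 20 / 79
= 0.2532

0.2532


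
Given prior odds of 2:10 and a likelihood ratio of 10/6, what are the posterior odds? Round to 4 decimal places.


Posterior odds = prior odds * LR
Prior odds = 2/10 = 0.2
LR = 10/6 = 1.6667
Posterior odds = 0.2 * 1.6667 = 0.3333

0.3333


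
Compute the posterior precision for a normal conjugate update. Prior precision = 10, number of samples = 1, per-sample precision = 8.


tau_post = tau_0 + n * tau
= 10 + 1 * 8 = 18

18


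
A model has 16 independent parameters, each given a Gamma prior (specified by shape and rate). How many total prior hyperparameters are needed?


Each Gamma prior needs 2 hyperparameters (shape and rate).
Total = 2 * 16 = 32

32


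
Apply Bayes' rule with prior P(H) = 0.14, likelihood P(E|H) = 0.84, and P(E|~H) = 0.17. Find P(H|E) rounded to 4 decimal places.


Step 1: Compute marginal P(E) = P(E|H)P(H) + P(E|~H)P(~H)
= 0.84*0.14 + 0.17*0.86 = 0.2638
Step 2: P(H|E) = P(E|H)P(H)/P(E) = 0.1176/0.2638
= 0.4458

0.4458


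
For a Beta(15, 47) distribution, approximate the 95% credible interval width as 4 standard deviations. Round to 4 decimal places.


Variance of Beta(a,b) = ab / ((a+b)^2 * (a+b+1))
= 15*47 / ((62)^2 * 63)
= 0.0029
SD = sqrt(0.0029) = 0.054
Width = 4 * SD = 0.2158

0.2158


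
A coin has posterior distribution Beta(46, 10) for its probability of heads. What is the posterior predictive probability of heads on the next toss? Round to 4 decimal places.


Posterior predictive = E[theta] = alpha/(alpha+beta)
= 46/56
= 0.8214

0.8214


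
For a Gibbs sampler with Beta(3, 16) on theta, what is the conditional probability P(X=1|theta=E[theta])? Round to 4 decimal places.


E[theta] = 3/(3+16) = 0.1579
P(X=1|theta) = theta = 0.1579

0.1579


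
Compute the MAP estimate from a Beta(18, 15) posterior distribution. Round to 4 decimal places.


MAP = mode of Beta distribution
= (alpha - 1)/(alpha + beta - 2)
= (18-1)/(18+15-2)
= 17/31 = 0.5484

0.5484


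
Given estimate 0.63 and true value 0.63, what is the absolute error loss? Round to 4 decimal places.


Absolute error = |estimate - true|
= |0.0| = 0.0

0.0


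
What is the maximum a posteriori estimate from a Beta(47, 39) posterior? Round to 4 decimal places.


The MAP estimate equals the mode of the distribution.
Mode of Beta(a,b) = (a-1)/(a+b-2)
= 46/84
= 0.5476

0.5476


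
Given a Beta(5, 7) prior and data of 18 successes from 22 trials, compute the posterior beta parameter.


Number of failures = 22 - 18 = 4
Posterior beta = 7 + 4 = 11

11


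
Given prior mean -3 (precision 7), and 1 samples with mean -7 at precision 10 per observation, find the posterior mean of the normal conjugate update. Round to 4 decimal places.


The posterior mean is a precision-weighted average of prior and data.
Post. prec. = 7 + 10 = 17
Post. mean = (-21 + -70)/17 = -91/17 = -5.3529

-5.3529


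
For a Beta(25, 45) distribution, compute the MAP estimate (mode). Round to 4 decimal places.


MAP = mode = (a-1)/(a+b-2)
= (25-1)/(25+45-2)
= 24/68 = 0.3529

0.3529


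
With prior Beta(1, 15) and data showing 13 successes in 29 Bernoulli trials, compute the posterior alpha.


Conjugate update: alpha_posterior = alpha_prior + k
= 1 + 13 = 14

14


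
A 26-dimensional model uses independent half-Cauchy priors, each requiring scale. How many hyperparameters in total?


Per parameter: 1 (scale).
Total = 26 * 1 = 26

26


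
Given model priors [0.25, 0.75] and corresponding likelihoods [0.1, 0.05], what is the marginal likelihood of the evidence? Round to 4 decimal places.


P(E) = sum_i P(M_i) P(E|M_i)
= 0.025 + 0.0375
= 0.0625

0.0625


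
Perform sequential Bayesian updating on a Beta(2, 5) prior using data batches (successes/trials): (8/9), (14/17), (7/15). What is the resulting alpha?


Accumulate successes: 29
Posterior alpha = prior alpha + sum of successes
= 2 + 29 = 31

31


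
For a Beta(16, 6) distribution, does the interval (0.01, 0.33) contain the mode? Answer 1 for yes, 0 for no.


Mode of Beta(a,b) = (a-1)/(a+b-2)
= (16-1)/(16+6-2) = 0.75
Check: 0.01 <= 0.75 <= 0.33?
Result: 0

0


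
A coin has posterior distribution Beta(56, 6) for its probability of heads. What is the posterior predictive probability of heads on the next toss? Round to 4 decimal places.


Posterior predictive = E[theta] = alpha/(alpha+beta)
= 56/62
= 0.9032

0.9032


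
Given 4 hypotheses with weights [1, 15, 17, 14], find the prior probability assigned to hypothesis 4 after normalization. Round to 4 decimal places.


To normalize, divide each weight by the sum of all weights.
Sum = 47
Prior(H4) = 14/47 = 0.2979

0.2979


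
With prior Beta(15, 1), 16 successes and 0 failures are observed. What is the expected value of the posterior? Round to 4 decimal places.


Posterior = Beta(31, 1)
E[theta] = alpha/(alpha+beta)
= 31/32 = 0.9688

0.9688


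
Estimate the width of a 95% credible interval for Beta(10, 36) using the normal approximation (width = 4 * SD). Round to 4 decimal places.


For Beta(a,b): Var = ab/((a+b)^2(a+b+1))
Var = 0.0036, SD = 0.0602
Approximate 95% CI width = 4 * 0.0602 = 0.2407

0.2407


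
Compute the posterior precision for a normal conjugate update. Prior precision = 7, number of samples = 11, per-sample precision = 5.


tau_post = tau_0 + n * tau
= 7 + 11 * 5 = 62

62


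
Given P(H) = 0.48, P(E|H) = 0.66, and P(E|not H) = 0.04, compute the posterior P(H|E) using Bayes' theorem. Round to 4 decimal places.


By Bayes' theorem: P(H|E) = P(E|H)*P(H) / P(E)
P(E) = P(E|H)*P(H) + P(E|not H)*P(not H)
P(E) = 0.66*0.48 + 0.04*0.52 = 0.3376
P(H|E) = 0.66*0.48 / 0.3376 = 0.9384

0.9384


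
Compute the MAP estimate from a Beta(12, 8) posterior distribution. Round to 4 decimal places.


MAP = mode of Beta distribution
= (alpha - 1)/(alpha + beta - 2)
= (12-1)/(12+8-2)
= 11/18 = 0.6111

0.6111


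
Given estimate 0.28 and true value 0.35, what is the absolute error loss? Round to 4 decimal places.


Absolute error = |estimate - true|
= |-0.07| = 0.07

0.07


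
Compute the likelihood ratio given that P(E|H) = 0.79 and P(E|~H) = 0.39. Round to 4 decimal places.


LR = P(E|H) / P(E|~H)
= 0.79 / 0.39 = 2.0256

2.0256


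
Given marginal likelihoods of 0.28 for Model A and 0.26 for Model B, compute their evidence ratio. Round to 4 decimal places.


Ratio = ML(A) / ML(B) = 0.28/0.26
= 1.0769

1.0769


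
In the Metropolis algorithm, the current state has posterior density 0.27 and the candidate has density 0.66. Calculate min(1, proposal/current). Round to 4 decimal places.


Ratio = 0.66/0.27 = 2.4444
Acceptance probability = min(1, 2.4444)
= 1.0

1.0


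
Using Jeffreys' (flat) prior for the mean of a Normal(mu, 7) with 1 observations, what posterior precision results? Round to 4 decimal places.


Flat prior means prior precision is 0.
Posterior precision = n / sigma^2 = 1/7 = 0.1429

0.1429


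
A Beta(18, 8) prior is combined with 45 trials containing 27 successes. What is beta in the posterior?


In conjugate updating:
beta_posterior = beta_prior + (n - k)
= 8 + (45 - 27)
= 8 + 18 = 26

26


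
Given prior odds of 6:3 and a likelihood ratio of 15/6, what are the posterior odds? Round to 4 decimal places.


Posterior odds = prior odds * LR
Prior odds = 6/3 = 2.0
LR = 15/6 = 2.5
Posterior odds = 2.0 * 2.5 = 5.0

5.0


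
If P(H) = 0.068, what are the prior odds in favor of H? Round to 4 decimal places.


Prior odds = P(H) / (1 - P(H))
= 0.068 / 0.932
= 0.073

0.073


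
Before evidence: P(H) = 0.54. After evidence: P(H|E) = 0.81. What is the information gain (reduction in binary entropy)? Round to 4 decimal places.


Prior entropy = 0.9954
Posterior entropy = 0.7015
Information gain = 0.9954 - 0.7015 = 0.2939

0.2939


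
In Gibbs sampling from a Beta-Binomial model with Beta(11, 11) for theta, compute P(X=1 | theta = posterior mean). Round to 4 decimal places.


Posterior mean = alpha/(alpha+beta) = 11/22 = 0.5
P(X=1|theta=mean) = theta = 0.5

0.5


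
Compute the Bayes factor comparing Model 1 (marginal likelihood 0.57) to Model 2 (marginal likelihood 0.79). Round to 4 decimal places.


BF12 = marginal likelihood of M1 / marginal likelihood of M2
= 0.57/0.79
= 0.7215

0.7215


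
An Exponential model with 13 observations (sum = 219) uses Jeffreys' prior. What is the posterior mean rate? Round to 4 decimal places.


Posterior Gamma(13, 219)
E[lambda] = 13/219 = 0.0594

0.0594


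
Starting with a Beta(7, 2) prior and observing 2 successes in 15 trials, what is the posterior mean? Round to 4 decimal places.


Posterior parameters: alpha = 7 + 2 = 9
beta = 2 + 13 = 15
Posterior mean = alpha / (alpha + beta) = 9 / 24
= 0.375

0.375


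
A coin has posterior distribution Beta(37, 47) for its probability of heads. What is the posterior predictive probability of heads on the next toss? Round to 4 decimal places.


Posterior predictive = E[theta] = alpha/(alpha+beta)
= 37/84
= 0.4405

0.4405


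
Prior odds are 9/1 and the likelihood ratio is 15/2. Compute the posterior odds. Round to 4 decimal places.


Posterior odds = prior odds * likelihood ratio
= (9/1) * (15/2)
= 135 / 2
= 67.5

67.5


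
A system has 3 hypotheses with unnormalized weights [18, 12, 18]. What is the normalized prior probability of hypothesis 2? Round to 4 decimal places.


The normalized prior is the weight divided by the total.
Total weight = 48
P(H2) = 12 / 48 = 0.25

0.25


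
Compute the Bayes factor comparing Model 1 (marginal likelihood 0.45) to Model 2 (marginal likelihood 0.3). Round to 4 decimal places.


BF12 = marginal likelihood of M1 / marginal likelihood of M2
= 0.45/0.3
= 1.5

1.5


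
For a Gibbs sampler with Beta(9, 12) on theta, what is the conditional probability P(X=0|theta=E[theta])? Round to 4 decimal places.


E[theta] = 9/(9+12) = 0.4286
P(X=0|theta) = 1 - theta = 0.5714

0.5714


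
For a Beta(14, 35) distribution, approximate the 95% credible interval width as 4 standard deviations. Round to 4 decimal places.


Variance of Beta(a,b) = ab / ((a+b)^2 * (a+b+1))
= 14*35 / ((49)^2 * 50)
= 0.0041
SD = sqrt(0.0041) = 0.0639
Width = 4 * SD = 0.2556

0.2556


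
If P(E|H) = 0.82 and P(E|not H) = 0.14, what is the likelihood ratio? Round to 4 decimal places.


Likelihood ratio = P(E|H) / P(E|not H)
= 0.82 / 0.14
= 5.8571

5.8571


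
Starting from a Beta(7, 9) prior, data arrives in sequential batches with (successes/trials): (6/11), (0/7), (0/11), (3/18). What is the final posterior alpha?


In sequential Bayesian updating, we sum all successes.
Total successes = 9
Final alpha = 7 + 9 = 16

16


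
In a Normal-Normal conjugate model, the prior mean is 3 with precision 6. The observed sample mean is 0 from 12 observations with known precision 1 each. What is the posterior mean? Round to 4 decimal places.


Posterior precision = tau0 + n*tau = 6 + 12*1 = 18
Posterior mean = (tau0*mu0 + n*tau*xbar) / posterior_precision
= (6*3 + 12*1*0) / 18
= 18 / 18 = 1.0

1.0


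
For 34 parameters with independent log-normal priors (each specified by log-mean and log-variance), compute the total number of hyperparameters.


A log-normal prior has 2 hyperparameters per parameter.
Total = 34 * 2 = 68

68


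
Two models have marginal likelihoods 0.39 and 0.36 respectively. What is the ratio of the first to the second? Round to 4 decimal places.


Evidence ratio = 0.39 / 0.36
= 1.0833

1.0833


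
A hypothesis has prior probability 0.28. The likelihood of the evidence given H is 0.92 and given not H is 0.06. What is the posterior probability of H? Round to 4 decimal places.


Using Bayes' theorem:
P(E) = 0.28 * 0.92 + 0.72 * 0.06
P(E) = 0.3008
P(H|E) = (0.28 * 0.92) / 0.3008 = 0.8564

0.8564


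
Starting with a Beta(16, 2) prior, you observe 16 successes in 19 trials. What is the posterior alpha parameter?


For a Beta-Binomial conjugate model:
Posterior alpha = prior alpha + number of successes
= 16 + 16 = 32

32


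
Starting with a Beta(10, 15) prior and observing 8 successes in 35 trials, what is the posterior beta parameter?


Posterior beta = prior beta + failures
Failures = 35 - 8 = 27
beta_post = 15 + 27 = 42

42


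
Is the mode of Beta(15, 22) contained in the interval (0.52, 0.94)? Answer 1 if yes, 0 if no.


Mode = (a-1)/(a+b-2) = 14/35 = 0.4
Interval: (0.52, 0.94)
Contains mode? 0

0


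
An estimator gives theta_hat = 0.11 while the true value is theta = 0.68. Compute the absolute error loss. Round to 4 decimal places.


The absolute error loss is |theta_hat - theta|
= |0.11 - 0.68|
= 0.57

0.57


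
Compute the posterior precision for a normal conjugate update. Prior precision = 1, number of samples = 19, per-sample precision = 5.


tau_post = tau_0 + n * tau
= 1 + 19 * 5 = 96

96


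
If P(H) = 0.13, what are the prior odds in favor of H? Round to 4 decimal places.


Prior odds = P(H) / (1 - P(H))
= 0.13 / 0.87
= 0.1494

0.1494


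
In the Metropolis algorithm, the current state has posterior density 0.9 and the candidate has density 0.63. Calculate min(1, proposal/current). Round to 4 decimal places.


Ratio = 0.63/0.9 = 0.7
Acceptance probability = min(1, 0.7)
= 0.7

0.7


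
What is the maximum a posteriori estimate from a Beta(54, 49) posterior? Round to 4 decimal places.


The MAP estimate equals the mode of the distribution.
Mode of Beta(a,b) = (a-1)/(a+b-2)
= 53/101
= 0.5248

0.5248


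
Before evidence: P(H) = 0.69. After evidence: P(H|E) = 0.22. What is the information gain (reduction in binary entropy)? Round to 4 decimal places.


Prior entropy = 0.8932
Posterior entropy = 0.7602
Information gain = 0.8932 - 0.7602 = 0.133

0.133


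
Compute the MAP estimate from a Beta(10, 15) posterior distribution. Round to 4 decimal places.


MAP = mode of Beta distribution
= (alpha - 1)/(alpha + beta - 2)
= (10-1)/(10+15-2)
= 9/23 = 0.3913

0.3913


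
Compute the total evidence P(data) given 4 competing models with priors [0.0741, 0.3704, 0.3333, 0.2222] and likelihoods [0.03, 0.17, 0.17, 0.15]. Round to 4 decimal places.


Marginal likelihood = sum P(model_i) * P(data|model_i)
Model 1: 0.0741 * 0.03 = 0.0022
Model 2: 0.3704 * 0.17 = 0.063
Model 3: 0.3333 * 0.17 = 0.0567
Model 4: 0.2222 * 0.15 = 0.0333
Total = 0.1552

0.1552


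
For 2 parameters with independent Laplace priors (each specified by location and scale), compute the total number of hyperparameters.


A Laplace prior has 2 hyperparameters per parameter.
Total = 2 * 2 = 4

4


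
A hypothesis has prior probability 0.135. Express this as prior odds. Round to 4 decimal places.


Odds = P(H) / P(not H) = 0.135 / 0.865
= 0.1561

0.1561


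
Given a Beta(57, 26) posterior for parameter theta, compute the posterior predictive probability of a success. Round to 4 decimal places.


For a Beta-Bernoulli model, the predictive probability is the mean:
P(success) = 57/(57+26) = 57/83 = 0.6867

0.6867


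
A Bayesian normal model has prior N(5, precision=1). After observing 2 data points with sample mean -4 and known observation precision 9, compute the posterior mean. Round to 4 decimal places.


Posterior mean = (prior_precision * prior_mean + n * data_precision * data_mean) / (prior_precision + n * data_precision)
Numerator = 1*5 + 2*9*-4 = -67
Denominator = 1 + 2*9 = 19
Posterior mean = -3.5263

-3.5263


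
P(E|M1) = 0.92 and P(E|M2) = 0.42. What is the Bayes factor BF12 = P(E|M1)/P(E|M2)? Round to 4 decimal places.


Bayes factor BF12 = P(E|M1) / P(E|M2)
= 0.92 / 0.42
= 2.1905

2.1905


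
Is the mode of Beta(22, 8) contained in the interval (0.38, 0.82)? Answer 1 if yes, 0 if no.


Mode = (a-1)/(a+b-2) = 21/28 = 0.75
Interval: (0.38, 0.82)
Contains mode? 1

1


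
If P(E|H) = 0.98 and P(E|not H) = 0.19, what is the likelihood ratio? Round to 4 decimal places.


Likelihood ratio = P(E|H) / P(E|not H)
= 0.98 / 0.19
= 5.1579

5.1579


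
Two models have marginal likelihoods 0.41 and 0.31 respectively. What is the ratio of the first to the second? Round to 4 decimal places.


Evidence ratio = 0.41 / 0.31
= 1.3226

1.3226


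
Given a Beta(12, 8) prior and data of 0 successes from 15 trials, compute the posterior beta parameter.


Number of failures = 15 - 0 = 15
Posterior beta = 8 + 15 = 23

23


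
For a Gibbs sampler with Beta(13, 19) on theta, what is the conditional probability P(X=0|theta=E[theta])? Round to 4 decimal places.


E[theta] = 13/(13+19) = 0.4062
P(X=0|theta) = 1 - theta = 0.5938

0.5938


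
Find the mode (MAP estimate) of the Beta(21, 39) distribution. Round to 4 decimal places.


For Beta(a,b) with a,b > 1:
Mode = (a-1)/(a+b-2) = (21-1)/(60-2)
= 20/58 = 0.3448

0.3448


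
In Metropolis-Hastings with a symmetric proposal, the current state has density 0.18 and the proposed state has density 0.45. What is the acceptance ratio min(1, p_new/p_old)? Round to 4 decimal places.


Ratio = p_new / p_old = 0.45 / 0.18 = 2.5
Acceptance = min(1, 2.5) = 1.0

1.0


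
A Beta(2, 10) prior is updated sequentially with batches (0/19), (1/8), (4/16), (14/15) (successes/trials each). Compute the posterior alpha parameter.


Sequential conjugate updating is equivalent to a single batch update.
Total successes across all batches = 19
alpha_posterior = alpha_prior + total_successes = 2 + 19
= 21

21


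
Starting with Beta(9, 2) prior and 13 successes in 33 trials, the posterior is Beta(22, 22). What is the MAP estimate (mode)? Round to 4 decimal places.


The mode of Beta(a, b) when a > 1 and b > 1 is (a-1)/(a+b-2)
= (22 - 1) / (22 + 22 - 2)
= 21 / 42
= 0.5

0.5


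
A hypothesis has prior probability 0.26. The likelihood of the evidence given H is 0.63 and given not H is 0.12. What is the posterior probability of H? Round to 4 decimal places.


Using Bayes' theorem:
P(E) = 0.26 * 0.63 + 0.74 * 0.12
P(E) = 0.2526
P(H|E) = (0.26 * 0.63) / 0.2526 = 0.6485

0.6485


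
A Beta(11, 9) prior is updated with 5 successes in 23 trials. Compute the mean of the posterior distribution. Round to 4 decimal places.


After update: Beta(16, 27)
Mean = 16 / (16 + 27) = 16 / 43
= 0.3721

0.3721


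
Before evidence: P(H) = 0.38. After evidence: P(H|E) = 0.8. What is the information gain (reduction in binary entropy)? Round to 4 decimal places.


Prior entropy = 0.958
Posterior entropy = 0.7219
Information gain = 0.958 - 0.7219 = 0.2361

0.2361


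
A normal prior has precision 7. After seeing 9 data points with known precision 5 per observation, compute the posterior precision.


In the conjugate normal model, precisions add:
tau_posterior = tau_prior + n * tau_data
= 7 + 9*5 = 52

52


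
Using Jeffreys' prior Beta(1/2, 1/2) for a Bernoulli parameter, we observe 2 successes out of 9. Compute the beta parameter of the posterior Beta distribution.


Conjugate update: Beta(0.5 + k, 0.5 + n - k).
k = 2, n - k = 7
Posterior beta = 0.5 + (n - k) = 0.5 + 7 = 7.5

7.5


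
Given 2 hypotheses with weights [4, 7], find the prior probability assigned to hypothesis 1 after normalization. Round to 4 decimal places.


To normalize, divide each weight by the sum of all weights.
Sum = 11
Prior(H1) = 4/11 = 0.3636

0.3636


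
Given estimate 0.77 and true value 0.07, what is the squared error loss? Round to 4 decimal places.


Squared error = (estimate - true)^2
Difference = 0.7
Loss = 0.7^2 = 0.49

0.49


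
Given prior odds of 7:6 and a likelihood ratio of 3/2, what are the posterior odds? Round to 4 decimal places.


Posterior odds = prior odds * LR
Prior odds = 7/6 = 1.1667
LR = 3/2 = 1.5
Posterior odds = 1.1667 * 1.5 = 1.75

1.75


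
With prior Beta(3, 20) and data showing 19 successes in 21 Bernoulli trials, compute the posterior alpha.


Conjugate update: alpha_posterior = alpha_prior + k
= 3 + 19 = 22

22


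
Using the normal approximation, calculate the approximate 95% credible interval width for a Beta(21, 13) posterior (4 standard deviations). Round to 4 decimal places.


Var(Beta) = 21*13/(34^2 * 35) = 0.0067
SD = 0.0821
Width ~ 4*SD = 0.3286

0.3286


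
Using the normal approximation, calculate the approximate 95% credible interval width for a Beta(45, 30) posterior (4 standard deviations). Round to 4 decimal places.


Var(Beta) = 45*30/(75^2 * 76) = 0.0032
SD = 0.0562
Width ~ 4*SD = 0.2248

0.2248


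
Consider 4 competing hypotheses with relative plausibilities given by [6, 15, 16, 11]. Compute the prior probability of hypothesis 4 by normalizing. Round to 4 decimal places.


Sum of weights = 6 + 15 + 16 + 11 = 48
Normalized prior for H4 = 11 / 48
= 0.2292

0.2292


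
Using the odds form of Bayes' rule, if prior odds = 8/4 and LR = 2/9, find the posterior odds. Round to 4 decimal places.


Bayes' rule in odds form: posterior odds = prior odds * LR
= (8 * 2) / (4 * 9)
= 16/36 = 0.4444

0.4444


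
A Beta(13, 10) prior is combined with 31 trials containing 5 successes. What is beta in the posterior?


In conjugate updating:
beta_posterior = beta_prior + (n - k)
= 10 + (31 - 5)
= 10 + 26 = 36

36


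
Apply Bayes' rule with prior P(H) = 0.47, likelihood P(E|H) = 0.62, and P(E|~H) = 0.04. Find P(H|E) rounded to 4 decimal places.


Step 1: Compute marginal P(E) = P(E|H)P(H) + P(E|~H)P(~H)
= 0.62*0.47 + 0.04*0.53 = 0.3126
Step 2: P(H|E) = P(E|H)P(H)/P(E) = 0.2914/0.3126
= 0.9322

0.9322


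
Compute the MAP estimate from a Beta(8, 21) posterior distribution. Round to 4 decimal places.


MAP = mode of Beta distribution
= (alpha - 1)/(alpha + beta - 2)
= (8-1)/(8+21-2)
= 7/27 = 0.2593

0.2593


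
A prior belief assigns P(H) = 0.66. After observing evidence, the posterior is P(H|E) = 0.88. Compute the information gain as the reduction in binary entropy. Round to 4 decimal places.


H(prior) = -0.66*log2(0.66) - 0.34*log2(0.34)
= 0.9248
H(post) = -0.88*log2(0.88) - 0.12*log2(0.12)
= 0.5294
IG = 0.9248 - 0.5294 = 0.3955

0.3955


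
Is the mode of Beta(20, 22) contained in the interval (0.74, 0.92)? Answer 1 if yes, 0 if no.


Mode = (a-1)/(a+b-2) = 19/40 = 0.475
Interval: (0.74, 0.92)
Contains mode? 0

0


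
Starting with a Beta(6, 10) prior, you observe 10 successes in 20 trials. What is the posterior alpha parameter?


For a Beta-Binomial conjugate model:
Posterior alpha = prior alpha + number of successes
= 6 + 10 = 16

16


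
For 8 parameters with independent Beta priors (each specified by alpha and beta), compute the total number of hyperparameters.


A Beta prior has 2 hyperparameters per parameter.
Total = 8 * 2 = 16

16


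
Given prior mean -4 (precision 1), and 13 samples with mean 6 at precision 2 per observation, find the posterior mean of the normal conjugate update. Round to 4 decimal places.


The posterior mean is a precision-weighted average of prior and data.
Post. prec. = 1 + 26 = 27
Post. mean = (-4 + 156)/27 = 152/27 = 5.6296

5.6296


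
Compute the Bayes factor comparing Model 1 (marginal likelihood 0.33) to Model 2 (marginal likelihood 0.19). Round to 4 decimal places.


BF12 = marginal likelihood of M1 / marginal likelihood of M2
= 0.33/0.19
= 1.7368

1.7368


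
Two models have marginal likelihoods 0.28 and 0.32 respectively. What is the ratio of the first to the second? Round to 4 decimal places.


Evidence ratio = 0.28 / 0.32
= 0.875

0.875


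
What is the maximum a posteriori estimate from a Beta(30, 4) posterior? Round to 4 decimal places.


The MAP estimate equals the mode of the distribution.
Mode of Beta(a,b) = (a-1)/(a+b-2)
= 29/32
= 0.9062

0.9062


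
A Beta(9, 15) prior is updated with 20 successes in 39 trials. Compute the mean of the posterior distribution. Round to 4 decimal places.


After update: Beta(29, 34)
Mean = 29 / (29 + 34) = 29 / 63
= 0.4603

0.4603


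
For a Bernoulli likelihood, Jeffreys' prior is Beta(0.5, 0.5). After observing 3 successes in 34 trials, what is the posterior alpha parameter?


Jeffreys' prior for Bernoulli is Beta(0.5, 0.5).
Posterior is Beta(0.5 + k, 0.5 + n - k).
Posterior alpha = 0.5 + k = 0.5 + 3 = 3.5

3.5


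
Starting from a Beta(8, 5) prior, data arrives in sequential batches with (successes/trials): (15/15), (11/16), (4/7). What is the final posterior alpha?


In sequential Bayesian updating, we sum all successes.
Total successes = 30
Final alpha = 8 + 30 = 38

38


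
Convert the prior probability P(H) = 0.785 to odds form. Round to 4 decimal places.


P(not H) = 1 - 0.785 = 0.215
Odds = 0.785 / 0.215 = 3.6512

3.6512


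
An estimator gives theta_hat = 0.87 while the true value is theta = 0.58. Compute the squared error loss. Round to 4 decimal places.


The squared error loss is (theta_hat - theta)^2
= (0.87 - 0.58)^2
= (0.29)^2 = 0.0841

0.0841


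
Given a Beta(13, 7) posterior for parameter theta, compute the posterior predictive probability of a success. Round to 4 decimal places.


For a Beta-Bernoulli model, the predictive probability is the mean:
P(success) = 13/(13+7) = 13/20 = 0.65

0.65


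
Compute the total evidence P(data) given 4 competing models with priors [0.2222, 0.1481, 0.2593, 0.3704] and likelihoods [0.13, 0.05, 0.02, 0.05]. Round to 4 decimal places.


Marginal likelihood = sum P(model_i) * P(data|model_i)
Model 1: 0.2222 * 0.13 = 0.0289
Model 2: 0.1481 * 0.05 = 0.0074
Model 3: 0.2593 * 0.02 = 0.0052
Model 4: 0.3704 * 0.05 = 0.0185
Total = 0.06

0.06


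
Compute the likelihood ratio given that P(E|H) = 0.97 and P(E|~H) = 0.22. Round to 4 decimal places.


LR = P(E|H) / P(E|~H)
= 0.97 / 0.22 = 4.4091

4.4091


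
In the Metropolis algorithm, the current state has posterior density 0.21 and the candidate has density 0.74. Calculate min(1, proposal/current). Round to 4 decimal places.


Ratio = 0.74/0.21 = 3.5238
Acceptance probability = min(1, 3.5238)
= 1.0

1.0


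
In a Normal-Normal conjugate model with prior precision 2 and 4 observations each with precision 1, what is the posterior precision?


Posterior precision = prior precision + n * observation precision
= 2 + 4 * 1
= 2 + 4 = 6

6


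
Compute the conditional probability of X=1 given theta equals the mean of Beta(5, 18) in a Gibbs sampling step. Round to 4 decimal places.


Mean of Beta(5, 18) = 0.2174
P(X=1 | theta=0.2174) = 0.2174

0.2174


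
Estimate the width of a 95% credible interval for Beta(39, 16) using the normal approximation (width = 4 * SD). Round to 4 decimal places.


For Beta(a,b): Var = ab/((a+b)^2(a+b+1))
Var = 0.0037, SD = 0.0607
Approximate 95% CI width = 4 * 0.0607 = 0.2428

0.2428


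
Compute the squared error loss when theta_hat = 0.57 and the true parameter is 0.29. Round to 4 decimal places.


L = (theta_hat - theta_true)^2
= (0.57 - 0.29)^2
= 0.28^2 = 0.0784

0.0784


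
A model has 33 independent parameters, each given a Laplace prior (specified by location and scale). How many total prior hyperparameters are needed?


Each Laplace prior needs 2 hyperparameters (location and scale).
Total = 2 * 33 = 66

66


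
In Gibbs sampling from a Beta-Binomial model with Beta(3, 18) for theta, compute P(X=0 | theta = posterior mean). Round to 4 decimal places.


Posterior mean = alpha/(alpha+beta) = 3/21 = 0.1429
P(X=0|theta=mean) = 1 - theta = 0.8571

0.8571


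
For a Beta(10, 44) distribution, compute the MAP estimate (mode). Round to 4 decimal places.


MAP = mode = (a-1)/(a+b-2)
= (10-1)/(10+44-2)
= 9/52 = 0.1731

0.1731


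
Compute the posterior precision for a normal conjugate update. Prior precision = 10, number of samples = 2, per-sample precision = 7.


tau_post = tau_0 + n * tau
= 10 + 2 * 7 = 24

24


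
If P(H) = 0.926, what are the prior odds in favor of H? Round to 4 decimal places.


Prior odds = P(H) / (1 - P(H))
= 0.926 / 0.074
= 12.5135

12.5135


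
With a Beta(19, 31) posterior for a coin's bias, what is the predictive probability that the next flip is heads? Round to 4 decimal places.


The predictive probability equals the posterior mean.
P(next = heads) = alpha / (alpha + beta)
= 19 / 50 = 0.38

0.38


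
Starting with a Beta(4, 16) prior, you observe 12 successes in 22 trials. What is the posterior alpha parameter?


For a Beta-Binomial conjugate model:
Posterior alpha = prior alpha + number of successes
= 4 + 12 = 16

16


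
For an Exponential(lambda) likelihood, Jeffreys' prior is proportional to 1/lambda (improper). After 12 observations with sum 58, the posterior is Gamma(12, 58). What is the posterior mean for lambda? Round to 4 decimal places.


Posterior = Gamma(n, sum_x) = Gamma(12, 58)
Posterior mean = shape/rate = 12/58
= 0.2069

0.2069


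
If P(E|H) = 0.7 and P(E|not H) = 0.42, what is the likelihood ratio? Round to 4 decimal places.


Likelihood ratio = P(E|H) / P(E|not H)
= 0.7 / 0.42
= 1.6667

1.6667


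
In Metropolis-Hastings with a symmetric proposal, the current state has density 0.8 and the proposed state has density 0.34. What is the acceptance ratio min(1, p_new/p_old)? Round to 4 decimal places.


Ratio = p_new / p_old = 0.34 / 0.8 = 0.425
Acceptance = min(1, 0.425) = 0.425

0.425


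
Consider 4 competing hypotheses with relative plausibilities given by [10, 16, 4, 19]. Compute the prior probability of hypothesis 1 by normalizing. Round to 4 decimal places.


Sum of weights = 10 + 16 + 4 + 19 = 49
Normalized prior for H1 = 10 / 49
= 0.2041

0.2041


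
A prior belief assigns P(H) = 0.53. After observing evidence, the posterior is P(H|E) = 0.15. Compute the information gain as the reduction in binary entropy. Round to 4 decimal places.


H(prior) = -0.53*log2(0.53) - 0.47*log2(0.47)
= 0.9974
H(post) = -0.15*log2(0.15) - 0.85*log2(0.85)
= 0.6098
IG = 0.9974 - 0.6098 = 0.3876

0.3876


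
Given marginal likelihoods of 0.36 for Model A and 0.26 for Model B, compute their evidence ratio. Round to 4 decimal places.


Ratio = ML(A) / ML(B) = 0.36/0.26
= 1.3846

1.3846


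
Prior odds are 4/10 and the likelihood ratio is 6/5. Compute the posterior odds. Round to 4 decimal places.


Posterior odds = prior odds * likelihood ratio
= (4/10) * (6/5)
= 24 / 50
= 0.48

0.48


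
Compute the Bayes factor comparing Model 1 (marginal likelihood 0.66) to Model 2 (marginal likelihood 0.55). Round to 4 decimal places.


BF12 = marginal likelihood of M1 / marginal likelihood of M2
= 0.66/0.55
= 1.2

1.2


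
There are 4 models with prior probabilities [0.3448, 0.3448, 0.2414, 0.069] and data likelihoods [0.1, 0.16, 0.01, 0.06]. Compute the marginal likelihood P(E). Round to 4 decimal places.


P(E) = sum over models of P(M_i) * P(E|M_i)
= 0.3448*0.1 + 0.3448*0.16 + 0.2414*0.01 + 0.069*0.06
= 0.0962

0.0962


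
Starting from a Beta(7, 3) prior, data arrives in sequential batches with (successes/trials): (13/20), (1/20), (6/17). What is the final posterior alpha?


In sequential Bayesian updating, we sum all successes.
Total successes = 20
Final alpha = 7 + 20 = 27

27


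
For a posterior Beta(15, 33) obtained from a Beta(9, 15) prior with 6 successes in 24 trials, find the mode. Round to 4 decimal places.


Mode = (alpha - 1) / (alpha + beta - 2)
= 14 / 46
= 0.3043

0.3043


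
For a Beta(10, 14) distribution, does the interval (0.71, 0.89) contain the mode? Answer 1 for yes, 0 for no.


Mode of Beta(a,b) = (a-1)/(a+b-2)
= (10-1)/(10+14-2) = 0.4091
Check: 0.71 <= 0.4091 <= 0.89?
Result: 0

0


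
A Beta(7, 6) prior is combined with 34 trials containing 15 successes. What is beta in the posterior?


In conjugate updating:
beta_posterior = beta_prior + (n - k)
= 6 + (34 - 15)
= 6 + 19 = 25

25


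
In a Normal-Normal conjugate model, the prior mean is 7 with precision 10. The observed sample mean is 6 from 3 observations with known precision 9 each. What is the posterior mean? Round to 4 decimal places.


Posterior precision = tau0 + n*tau = 10 + 3*9 = 37
Posterior mean = (tau0*mu0 + n*tau*xbar) / posterior_precision
= (10*7 + 3*9*6) / 37
= 232 / 37 = 6.2703

6.2703


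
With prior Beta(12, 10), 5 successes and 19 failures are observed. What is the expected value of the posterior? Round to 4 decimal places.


Posterior = Beta(17, 29)
E[theta] = alpha/(alpha+beta)
= 17/46 = 0.3696

0.3696


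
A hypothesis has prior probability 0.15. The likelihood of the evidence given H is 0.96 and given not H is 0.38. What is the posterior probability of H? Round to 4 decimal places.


Using Bayes' theorem:
P(E) = 0.15 * 0.96 + 0.85 * 0.38
P(E) = 0.467
P(H|E) = (0.15 * 0.96) / 0.467 = 0.3084

0.3084


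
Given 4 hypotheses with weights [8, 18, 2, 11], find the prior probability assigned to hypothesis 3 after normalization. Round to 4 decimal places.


To normalize, divide each weight by the sum of all weights.
Sum = 39
Prior(H3) = 2/39 = 0.0513

0.0513


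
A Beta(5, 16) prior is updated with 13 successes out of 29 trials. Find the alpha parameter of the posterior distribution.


In the Beta-Binomial conjugate update:
alpha_post = alpha_prior + successes
= 5 + 13
= 18

18


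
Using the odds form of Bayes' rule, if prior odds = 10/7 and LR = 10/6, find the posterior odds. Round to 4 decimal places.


Bayes' rule in odds form: posterior odds = prior odds * LR
= (10 * 10) / (7 * 6)
= 100/42 = 2.381

2.381


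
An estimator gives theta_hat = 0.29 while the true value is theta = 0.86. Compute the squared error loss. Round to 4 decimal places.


The squared error loss is (theta_hat - theta)^2
= (0.29 - 0.86)^2
= (-0.57)^2 = 0.3249

0.3249


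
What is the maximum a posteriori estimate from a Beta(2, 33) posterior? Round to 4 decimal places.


The MAP estimate equals the mode of the distribution.
Mode of Beta(a,b) = (a-1)/(a+b-2)
= 1/33
= 0.0303

0.0303


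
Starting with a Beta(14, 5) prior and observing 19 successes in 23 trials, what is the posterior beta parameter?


Posterior beta = prior beta + failures
Failures = 23 - 19 = 4
beta_post = 5 + 4 = 9

9


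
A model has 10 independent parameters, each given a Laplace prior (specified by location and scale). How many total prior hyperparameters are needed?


Each Laplace prior needs 2 hyperparameters (location and scale).
Total = 2 * 10 = 20

20


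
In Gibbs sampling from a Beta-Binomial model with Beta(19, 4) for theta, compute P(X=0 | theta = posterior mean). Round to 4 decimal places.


Posterior mean = alpha/(alpha+beta) = 19/23 = 0.8261
P(X=0|theta=mean) = 1 - theta = 0.1739

0.1739


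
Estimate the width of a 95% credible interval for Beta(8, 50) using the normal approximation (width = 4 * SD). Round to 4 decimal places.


For Beta(a,b): Var = ab/((a+b)^2(a+b+1))
Var = 0.002, SD = 0.0449
Approximate 95% CI width = 4 * 0.0449 = 0.1796

0.1796


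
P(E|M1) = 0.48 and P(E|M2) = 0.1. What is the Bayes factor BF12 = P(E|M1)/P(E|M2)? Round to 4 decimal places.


Bayes factor BF12 = P(E|M1) / P(E|M2)
= 0.48 / 0.1
= 4.8

4.8


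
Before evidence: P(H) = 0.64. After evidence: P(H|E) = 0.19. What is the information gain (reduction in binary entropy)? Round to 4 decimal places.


Prior entropy = 0.9427
Posterior entropy = 0.7015
Information gain = 0.9427 - 0.7015 = 0.2412

0.2412


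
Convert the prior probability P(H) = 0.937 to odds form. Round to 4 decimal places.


P(not H) = 1 - 0.937 = 0.063
Odds = 0.937 / 0.063 = 14.873

14.873


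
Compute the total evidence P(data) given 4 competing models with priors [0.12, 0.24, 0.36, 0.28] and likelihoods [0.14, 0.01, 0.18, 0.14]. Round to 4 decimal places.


Marginal likelihood = sum P(model_i) * P(data|model_i)
Model 1: 0.12 * 0.14 = 0.0168
Model 2: 0.24 * 0.01 = 0.0024
Model 3: 0.36 * 0.18 = 0.0648
Model 4: 0.28 * 0.14 = 0.0392
Total = 0.1232

0.1232


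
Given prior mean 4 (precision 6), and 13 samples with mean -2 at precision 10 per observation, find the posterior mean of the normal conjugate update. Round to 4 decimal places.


The posterior mean is a precision-weighted average of prior and data.
Post. prec. = 6 + 130 = 136
Post. mean = (24 + -260)/136 = -236/136 = -1.7353

-1.7353


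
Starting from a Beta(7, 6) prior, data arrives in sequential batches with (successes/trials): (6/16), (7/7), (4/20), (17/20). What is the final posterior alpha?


In sequential Bayesian updating, we sum all successes.
Total successes = 34
Final alpha = 7 + 34 = 41

41


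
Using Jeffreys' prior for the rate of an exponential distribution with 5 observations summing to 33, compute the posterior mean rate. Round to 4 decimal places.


Jeffreys' prior leads to posterior Gamma(5, 33).
Mean = 5/33 = 0.1515

0.1515


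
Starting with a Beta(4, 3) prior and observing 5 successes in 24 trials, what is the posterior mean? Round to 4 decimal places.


Posterior parameters: alpha = 4 + 5 = 9
beta = 3 + 19 = 22
Posterior mean = alpha / (alpha + beta) = 9 / 31
= 0.2903

0.2903


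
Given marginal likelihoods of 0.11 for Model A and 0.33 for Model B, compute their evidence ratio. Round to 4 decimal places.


Ratio = ML(A) / ML(B) = 0.11/0.33
= 0.3333

0.3333


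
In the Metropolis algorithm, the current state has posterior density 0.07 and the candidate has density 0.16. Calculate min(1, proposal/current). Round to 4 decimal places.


Ratio = 0.16/0.07 = 2.2857
Acceptance probability = min(1, 2.2857)
= 1.0

1.0


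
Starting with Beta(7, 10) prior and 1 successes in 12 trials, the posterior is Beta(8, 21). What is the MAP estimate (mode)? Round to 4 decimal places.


The mode of Beta(a, b) when a > 1 and b > 1 is (a-1)/(a+b-2)
= (8 - 1) / (8 + 21 - 2)
= 7 / 27
= 0.2593

0.2593


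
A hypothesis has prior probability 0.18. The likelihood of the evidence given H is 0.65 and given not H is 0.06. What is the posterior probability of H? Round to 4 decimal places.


Using Bayes' theorem:
P(E) = 0.18 * 0.65 + 0.82 * 0.06
P(E) = 0.1662
P(H|E) = (0.18 * 0.65) / 0.1662 = 0.704

0.704


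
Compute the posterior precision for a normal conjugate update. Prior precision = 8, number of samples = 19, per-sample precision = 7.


tau_post = tau_0 + n * tau
= 8 + 19 * 7 = 141

141


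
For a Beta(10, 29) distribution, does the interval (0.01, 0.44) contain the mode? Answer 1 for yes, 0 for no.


Mode of Beta(a,b) = (a-1)/(a+b-2)
= (10-1)/(10+29-2) = 0.2432
Check: 0.01 <= 0.2432 <= 0.44?
Result: 1

1


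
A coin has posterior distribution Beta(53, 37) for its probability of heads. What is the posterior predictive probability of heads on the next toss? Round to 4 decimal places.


Posterior predictive = E[theta] = alpha/(alpha+beta)
= 53/90
= 0.5889

0.5889


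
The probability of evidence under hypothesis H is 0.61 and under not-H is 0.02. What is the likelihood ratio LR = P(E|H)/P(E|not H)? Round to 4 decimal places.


LR = 0.61 / 0.02
= 30.5

30.5


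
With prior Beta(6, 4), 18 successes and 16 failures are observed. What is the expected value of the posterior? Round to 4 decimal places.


Posterior = Beta(24, 20)
E[theta] = alpha/(alpha+beta)
= 24/44 = 0.5455

0.5455


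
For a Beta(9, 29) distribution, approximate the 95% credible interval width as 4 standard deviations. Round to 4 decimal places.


Variance of Beta(a,b) = ab / ((a+b)^2 * (a+b+1))
= 9*29 / ((38)^2 * 39)
= 0.0046
SD = sqrt(0.0046) = 0.0681
Width = 4 * SD = 0.2723

0.2723


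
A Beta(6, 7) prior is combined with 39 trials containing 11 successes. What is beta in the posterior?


In conjugate updating:
beta_posterior = beta_prior + (n - k)
= 7 + (39 - 11)
= 7 + 28 = 35

35
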